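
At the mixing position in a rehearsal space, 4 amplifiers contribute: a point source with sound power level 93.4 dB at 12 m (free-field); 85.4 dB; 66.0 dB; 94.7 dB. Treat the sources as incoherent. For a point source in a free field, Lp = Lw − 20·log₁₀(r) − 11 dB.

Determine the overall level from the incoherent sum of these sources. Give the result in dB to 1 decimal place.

95.2 dB

Source at 12 m: Lp = 93.4 − 20·log₁₀(12) − 11 = 60.8 dB.
Converting to relative power and adding: 10^(60.8/10) + 10^(85.4/10) + 10^(66.0/10) + 10^(94.7/10) = 3.303e+09.
Combined level = 10 log₁₀(3.303e+09) = 95.2 dB.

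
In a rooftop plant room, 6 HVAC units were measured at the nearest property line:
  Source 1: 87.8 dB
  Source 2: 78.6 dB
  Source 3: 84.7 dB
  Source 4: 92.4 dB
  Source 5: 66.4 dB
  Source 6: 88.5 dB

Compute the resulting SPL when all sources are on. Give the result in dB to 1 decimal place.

95.3 dB

Converting to relative power and adding: 10^(87.8/10) + 10^(78.6/10) + 10^(84.7/10) + 10^(92.4/10) + 10^(66.4/10) + 10^(88.5/10) = 3.42e+09.
Combined level = 10 log₁₀(3.42e+09) = 95.3 dB.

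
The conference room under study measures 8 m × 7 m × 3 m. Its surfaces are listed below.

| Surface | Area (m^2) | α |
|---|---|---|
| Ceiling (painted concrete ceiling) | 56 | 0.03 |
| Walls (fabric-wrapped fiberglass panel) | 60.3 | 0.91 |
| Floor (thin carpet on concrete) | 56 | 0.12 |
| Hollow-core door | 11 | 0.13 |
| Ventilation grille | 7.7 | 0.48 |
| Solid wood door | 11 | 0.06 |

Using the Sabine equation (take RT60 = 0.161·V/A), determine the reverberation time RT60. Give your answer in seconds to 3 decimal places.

Equivalent absorption area: A = 56·0.03 + 60.3·0.91 + 56·0.12 + 11·0.13 + 7.7·0.48 + 11·0.06 = 69.059 m^2.
V = 8·7·3 = 168 m³.
Sabine: RT60 = 0.161 × 168 / 69.059 = 0.392 s.

0.392 s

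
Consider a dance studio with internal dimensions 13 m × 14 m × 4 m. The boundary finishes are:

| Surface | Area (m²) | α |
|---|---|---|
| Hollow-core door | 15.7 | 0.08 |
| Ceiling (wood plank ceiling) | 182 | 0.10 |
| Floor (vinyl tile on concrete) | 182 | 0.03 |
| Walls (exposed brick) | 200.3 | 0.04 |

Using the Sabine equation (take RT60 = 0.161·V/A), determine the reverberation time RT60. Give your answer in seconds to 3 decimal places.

Summing Sᵢαᵢ: 1.256 + 18.200 + 5.460 + 8.012 → A = 32.928 sabins.
V = 13·14·4 = 728 m³.
T = 0.161 V/A = 0.161·728/32.928 = 3.560 s.

3.560 seconds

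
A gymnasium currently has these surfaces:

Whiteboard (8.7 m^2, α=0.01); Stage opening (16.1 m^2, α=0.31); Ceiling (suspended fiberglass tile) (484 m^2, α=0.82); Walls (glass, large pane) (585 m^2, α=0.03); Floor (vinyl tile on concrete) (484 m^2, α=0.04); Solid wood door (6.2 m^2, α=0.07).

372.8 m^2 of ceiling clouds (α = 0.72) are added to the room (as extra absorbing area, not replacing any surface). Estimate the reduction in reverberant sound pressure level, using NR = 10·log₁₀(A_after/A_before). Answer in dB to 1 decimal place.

2.1 dB

Equivalent absorption area: A_before = 8.7*0.01 + 16.1*0.31 + 484*0.82 + 585*0.03 + 484*0.04 + 6.2*0.07 = 439.302 m^2.
Treatment contributes 372.8·0.72 = 268.416 sabins.
New total A_after = 707.718 sabins.
Reduction = 10 log₁₀(A_after/A_before) = 10 log₁₀(1.6110) = 2.1 dB.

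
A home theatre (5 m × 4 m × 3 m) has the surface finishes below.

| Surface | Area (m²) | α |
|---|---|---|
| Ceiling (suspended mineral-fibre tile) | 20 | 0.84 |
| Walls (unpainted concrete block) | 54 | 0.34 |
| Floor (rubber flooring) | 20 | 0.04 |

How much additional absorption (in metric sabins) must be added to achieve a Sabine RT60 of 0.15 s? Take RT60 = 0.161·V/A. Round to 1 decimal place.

28.4 sabins

A₁ = Σ Sᵢαᵢ = 20*0.84 + 54*0.34 + 20*0.04 = 35.960 sabins.
For T = 0.15 s, need A₂ = 0.161·V/T = 0.161·60/0.15 = 64.400 sabins.
ΔA = A₂ − A₁ = 64.400 − 35.960 = 28.4 sabins.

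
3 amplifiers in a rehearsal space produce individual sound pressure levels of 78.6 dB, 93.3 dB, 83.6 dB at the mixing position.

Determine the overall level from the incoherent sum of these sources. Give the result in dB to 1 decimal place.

Converting to relative power and adding: 10^(78.6/10) + 10^(93.3/10) + 10^(83.6/10) = 2.439e+09.
Combined level = 10 log₁₀(2.439e+09) = 93.9 dB.

93.9 dB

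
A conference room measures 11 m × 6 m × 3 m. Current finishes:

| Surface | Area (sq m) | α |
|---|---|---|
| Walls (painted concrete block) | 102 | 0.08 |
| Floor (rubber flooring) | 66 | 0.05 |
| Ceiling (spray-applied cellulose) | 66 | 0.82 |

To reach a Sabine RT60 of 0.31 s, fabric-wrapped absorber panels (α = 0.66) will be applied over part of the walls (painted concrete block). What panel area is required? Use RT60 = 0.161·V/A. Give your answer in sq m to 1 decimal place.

Total absorption A₁ = 102×0.08 + 66×0.05 + 66×0.82
  = 8.160 + 3.300 + 54.120 = 65.580 sq m sabins.
Required A₂ = 0.161·198/0.31 = 102.832 sabins.
Absorption to add: 102.832 − 65.580 = 37.252 sabins.
Each sq m of panel replacing the walls (painted concrete block) adds (0.66 − 0.08) = 0.58 sabins.
Panel area = 37.252 / 0.58 = 64.2 sq m.

64.2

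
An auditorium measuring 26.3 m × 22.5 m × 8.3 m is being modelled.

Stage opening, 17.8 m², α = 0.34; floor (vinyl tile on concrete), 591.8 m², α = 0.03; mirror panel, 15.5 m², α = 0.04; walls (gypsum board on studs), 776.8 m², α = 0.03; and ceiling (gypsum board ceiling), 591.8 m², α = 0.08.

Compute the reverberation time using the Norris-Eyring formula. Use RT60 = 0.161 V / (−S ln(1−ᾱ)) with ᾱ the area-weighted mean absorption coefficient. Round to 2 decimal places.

Total surface area S = 17.8 + 591.8 + 15.5 + 776.8 + 591.8 = 1993.7 m².
Absorption A = 17.8×0.34 + 591.8×0.03 + 15.5×0.04 + 776.8×0.03 + 591.8×0.08 = 95.074 sabins.
Mean coefficient ᾱ = A/S = 0.0477.
Eyring denominator: −S ln(1−ᾱ) = 97.442.
V = 26.3 × 22.5 × 8.3 = 4911.525 m³.
T = 0.161·V/[−S·ln(1−ᾱ)] = 0.161·4911.525/97.442 = 8.12 s.

8.12 sec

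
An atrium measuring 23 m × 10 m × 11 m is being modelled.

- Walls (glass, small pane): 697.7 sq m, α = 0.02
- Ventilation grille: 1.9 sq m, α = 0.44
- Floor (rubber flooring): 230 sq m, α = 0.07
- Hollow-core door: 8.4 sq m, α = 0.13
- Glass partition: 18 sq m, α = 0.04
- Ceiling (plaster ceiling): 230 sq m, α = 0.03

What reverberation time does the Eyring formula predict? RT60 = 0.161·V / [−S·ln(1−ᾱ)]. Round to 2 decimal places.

S = Σ Sᵢ = 1186.0 sq m.
Absorption A = 697.7×0.02 + 1.9×0.44 + 230×0.07 + 8.4×0.13 + 18×0.04 + 230×0.03 = 39.602 sabins.
Mean coefficient ᾱ = A/S = 0.0334.
Eyring denominator: −S ln(1−ᾱ) = 40.289.
V = 23 × 10 × 11 = 2530 m³.
T = 0.161·V/[−S·ln(1−ᾱ)] = 0.161·2530/40.289 = 10.11 s.

10.11 s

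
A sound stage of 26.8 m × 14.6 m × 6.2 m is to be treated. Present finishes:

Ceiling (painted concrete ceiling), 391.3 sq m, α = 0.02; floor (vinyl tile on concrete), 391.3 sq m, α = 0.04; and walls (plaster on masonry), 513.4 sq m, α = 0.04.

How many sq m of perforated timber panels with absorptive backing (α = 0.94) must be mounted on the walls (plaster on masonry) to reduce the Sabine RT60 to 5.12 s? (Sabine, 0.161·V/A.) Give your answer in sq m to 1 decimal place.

A₁ = Σ Sᵢαᵢ = 391.3×0.02 + 391.3×0.04 + 513.4×0.04 = 44.014 sabins.
Required A₂ = 0.161·2425.936/5.12 = 76.284 sabins.
Absorption to add: 76.284 − 44.014 = 32.270 sabins.
Each sq m of panel replacing the walls (plaster on masonry) adds (0.94 − 0.04) = 0.90 sabins.
Area = ΔA/Δα = 32.270/0.90 = 35.9 sq m.

35.9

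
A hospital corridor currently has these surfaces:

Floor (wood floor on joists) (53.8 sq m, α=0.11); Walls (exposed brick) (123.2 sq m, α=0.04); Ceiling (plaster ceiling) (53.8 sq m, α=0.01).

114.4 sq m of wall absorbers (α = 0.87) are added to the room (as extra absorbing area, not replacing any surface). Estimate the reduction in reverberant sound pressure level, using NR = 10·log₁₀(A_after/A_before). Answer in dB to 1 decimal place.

9.9 dB

Total absorption A_before = 53.8·0.11 + 123.2·0.04 + 53.8·0.01
  = 5.918 + 4.928 + 0.538 = 11.384 sq m sabins.
Added absorption = 114.4 × 0.87 = 99.528 sabins.
New total A_after = 110.912 sabins.
Reduction = 10 log₁₀(A_after/A_before) = 10 log₁₀(9.7428) = 9.9 dB.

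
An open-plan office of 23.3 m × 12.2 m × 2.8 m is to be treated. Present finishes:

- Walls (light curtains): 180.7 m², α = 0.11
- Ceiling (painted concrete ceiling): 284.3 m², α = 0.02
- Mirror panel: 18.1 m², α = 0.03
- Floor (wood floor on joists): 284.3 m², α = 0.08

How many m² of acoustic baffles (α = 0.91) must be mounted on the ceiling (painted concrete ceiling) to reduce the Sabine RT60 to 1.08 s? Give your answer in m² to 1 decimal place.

78.4

Total absorption A₁ = 180.7*0.11 + 284.3*0.02 + 18.1*0.03 + 284.3*0.08
  = 19.877 + 5.686 + 0.543 + 22.744 = 48.850 m² sabins.
V = 795.928 m³. Target absorption A₂ = 0.161 × 795.928 / 1.08 = 118.652 sabins.
ΔA needed = 118.652 − 48.850 = 69.802 sabins.
Each m² of panel replacing the ceiling (painted concrete ceiling) adds (0.91 − 0.02) = 0.89 sabins.
Area = ΔA/Δα = 69.802/0.89 = 78.4 m².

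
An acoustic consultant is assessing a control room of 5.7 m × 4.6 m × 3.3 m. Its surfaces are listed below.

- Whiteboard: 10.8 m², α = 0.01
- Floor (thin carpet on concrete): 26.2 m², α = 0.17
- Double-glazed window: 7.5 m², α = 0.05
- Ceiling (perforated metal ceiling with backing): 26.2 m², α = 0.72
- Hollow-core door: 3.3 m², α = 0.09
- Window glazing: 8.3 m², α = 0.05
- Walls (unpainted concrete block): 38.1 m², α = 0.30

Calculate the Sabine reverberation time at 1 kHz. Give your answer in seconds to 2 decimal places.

A = Σ Sᵢαᵢ = 10.8·0.01 + 26.2·0.17 + 7.5·0.05 + 26.2·0.72 + 3.3·0.09 + 8.3·0.05 + 38.1·0.30 = 35.943 sabins.
Room volume: 86.526 m³.
T = 0.161 V/A = 0.161·86.526/35.943 = 0.39 s.

0.39 s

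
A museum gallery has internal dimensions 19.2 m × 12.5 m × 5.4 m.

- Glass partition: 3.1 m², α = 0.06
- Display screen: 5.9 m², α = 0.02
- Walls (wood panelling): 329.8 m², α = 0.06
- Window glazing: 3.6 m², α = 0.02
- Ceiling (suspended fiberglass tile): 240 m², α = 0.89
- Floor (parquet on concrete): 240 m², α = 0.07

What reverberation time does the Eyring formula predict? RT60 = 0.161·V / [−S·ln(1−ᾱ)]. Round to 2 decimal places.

0.70 s

S = Σ Sᵢ = 822.4 m².
Absorption A = 3.1·0.06 + 5.9·0.02 + 329.8·0.06 + 3.6·0.02 + 240·0.89 + 240·0.07 = 250.564 sabins.
Mean coefficient ᾱ = A/S = 0.3047.
Eyring denominator: −S ln(1−ᾱ) = 298.870.
V = 19.2 × 12.5 × 5.4 = 1296 m³.
RT60 = 0.161 × 1296 / 298.870 = 0.70 s.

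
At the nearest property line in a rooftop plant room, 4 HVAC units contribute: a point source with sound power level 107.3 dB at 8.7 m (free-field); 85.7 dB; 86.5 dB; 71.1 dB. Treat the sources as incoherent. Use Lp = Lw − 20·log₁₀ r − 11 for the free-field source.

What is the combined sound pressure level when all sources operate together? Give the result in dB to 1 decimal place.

89.5 dB

Source at 8.7 m: Lp = 107.3 − 20·log₁₀(8.7) − 11 = 77.5 dB.
Σ 10^(Lᵢ/10) = 8.873e+08.
Back to dB: 10·log₁₀ Σ = 89.5 dB.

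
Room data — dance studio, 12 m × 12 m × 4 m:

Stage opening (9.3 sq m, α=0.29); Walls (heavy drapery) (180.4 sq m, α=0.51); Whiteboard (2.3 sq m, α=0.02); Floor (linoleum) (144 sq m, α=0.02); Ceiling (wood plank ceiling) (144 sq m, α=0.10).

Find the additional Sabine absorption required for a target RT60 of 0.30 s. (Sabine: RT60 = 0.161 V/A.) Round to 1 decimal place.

197.1 sabins

Summing Sᵢαᵢ: 2.697 + 92.004 + 0.046 + 2.880 + 14.400 → A₁ = 112.027 sabins.
For T = 0.30 s, need A₂ = 0.161·V/T = 0.161·576/0.30 = 309.120 sabins.
Shortfall: 309.120 − 112.027 = 197.1 sabins.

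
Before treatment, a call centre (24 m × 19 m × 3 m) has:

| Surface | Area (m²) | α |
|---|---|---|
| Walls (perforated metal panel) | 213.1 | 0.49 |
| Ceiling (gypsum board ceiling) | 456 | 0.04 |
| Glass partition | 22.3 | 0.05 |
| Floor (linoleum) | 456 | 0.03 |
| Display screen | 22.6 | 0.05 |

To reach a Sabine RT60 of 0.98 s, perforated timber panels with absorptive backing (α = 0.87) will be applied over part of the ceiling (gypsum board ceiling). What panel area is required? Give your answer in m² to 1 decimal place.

103.8

Summing Sᵢαᵢ: 104.419 + 18.240 + 1.115 + 13.680 + 1.130 → A₁ = 138.584 sabins.
Required A₂ = 0.161·1368/0.98 = 224.743 sabins.
ΔA needed = 224.743 − 138.584 = 86.159 sabins.
Each m² of panel replacing the ceiling (gypsum board ceiling) adds (0.87 − 0.04) = 0.83 sabins.
Panel area = 86.159 / 0.83 = 103.8 m².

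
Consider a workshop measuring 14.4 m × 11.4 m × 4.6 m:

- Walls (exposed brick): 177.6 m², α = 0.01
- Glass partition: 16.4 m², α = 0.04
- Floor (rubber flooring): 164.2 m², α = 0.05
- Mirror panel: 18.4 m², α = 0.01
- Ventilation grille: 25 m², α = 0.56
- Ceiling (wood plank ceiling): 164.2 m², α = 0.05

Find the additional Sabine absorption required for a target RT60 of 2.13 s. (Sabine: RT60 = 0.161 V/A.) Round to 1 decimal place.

A₁ = Σ Sᵢαᵢ = 177.6×0.01 + 16.4×0.04 + 164.2×0.05 + 18.4×0.01 + 25×0.56 + 164.2×0.05 = 33.036 sabins.
Target A₂ = 0.161·755.136/2.13 = 57.078 sabins (V = 755.136 m³).
Shortfall: 57.078 − 33.036 = 24.0 sabins.

24.0 sabins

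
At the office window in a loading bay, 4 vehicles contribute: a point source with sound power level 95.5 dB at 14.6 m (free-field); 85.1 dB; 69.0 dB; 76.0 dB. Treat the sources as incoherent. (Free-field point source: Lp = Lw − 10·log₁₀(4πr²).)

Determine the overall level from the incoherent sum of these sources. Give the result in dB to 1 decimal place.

Source at 14.6 m: Lp = 95.5 − 10·log₁₀(4π·14.6²) = 95.5 − 10·log₁₀(2678.648) = 61.2 dB.
Σ 10^(Lᵢ/10) = 3.727e+08.
Back to dB: 10·log₁₀ Σ = 85.7 dB.

85.7 dB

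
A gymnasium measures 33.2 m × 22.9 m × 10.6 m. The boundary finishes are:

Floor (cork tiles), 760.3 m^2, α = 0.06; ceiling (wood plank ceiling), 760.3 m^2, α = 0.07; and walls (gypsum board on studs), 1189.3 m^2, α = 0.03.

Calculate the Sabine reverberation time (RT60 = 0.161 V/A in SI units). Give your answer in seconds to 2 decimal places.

A = Σ Sᵢαᵢ = 760.3×0.06 + 760.3×0.07 + 1189.3×0.03 = 134.518 sabins.
Room volume: 8058.968 m³.
T = 0.161 V/A = 0.161·8058.968/134.518 = 9.65 s.

9.65 sec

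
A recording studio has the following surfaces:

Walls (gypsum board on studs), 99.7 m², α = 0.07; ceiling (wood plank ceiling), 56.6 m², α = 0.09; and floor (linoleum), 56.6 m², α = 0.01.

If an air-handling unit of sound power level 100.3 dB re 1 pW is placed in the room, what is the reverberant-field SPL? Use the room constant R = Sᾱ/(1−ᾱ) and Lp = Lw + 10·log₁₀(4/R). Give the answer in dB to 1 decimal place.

Σ(Sᵢαᵢ) = 99.7·0.07 + 56.6·0.09 + 56.6·0.01 = 12.639; total area S = 212.9 m².
ᾱ = 0.0594, so room constant R = A/(1−ᾱ) = 13.437 m².
Lp = 100.3 + 10·log₁₀(4/13.437) = 100.3 + (-5.26) = 95.0 dB.

95.0 dB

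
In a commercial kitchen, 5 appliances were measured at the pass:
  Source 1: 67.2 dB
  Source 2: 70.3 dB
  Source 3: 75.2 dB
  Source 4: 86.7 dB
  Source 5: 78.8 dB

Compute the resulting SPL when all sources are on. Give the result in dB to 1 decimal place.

Σ 10^(Lᵢ/10) = 5.927e+08.
L_total = 10·log₁₀(5.927e+08) = 87.7 dB.

87.7 dB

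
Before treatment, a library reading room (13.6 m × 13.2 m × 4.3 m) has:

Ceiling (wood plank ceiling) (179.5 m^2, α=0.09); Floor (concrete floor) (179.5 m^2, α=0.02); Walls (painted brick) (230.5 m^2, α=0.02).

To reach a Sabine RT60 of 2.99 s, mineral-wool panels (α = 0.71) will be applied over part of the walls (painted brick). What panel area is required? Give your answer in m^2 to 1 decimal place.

Summing Sᵢαᵢ: 16.155 + 3.590 + 4.610 → A₁ = 24.355 sabins.
V = 771.936 m³. Target absorption A₂ = 0.161 × 771.936 / 2.99 = 41.566 sabins.
Absorption to add: 41.566 − 24.355 = 17.211 sabins.
Each m^2 of panel replacing the walls (painted brick) adds (0.71 − 0.02) = 0.69 sabins.
Panel area = 17.211 / 0.69 = 24.9 m^2.

24.9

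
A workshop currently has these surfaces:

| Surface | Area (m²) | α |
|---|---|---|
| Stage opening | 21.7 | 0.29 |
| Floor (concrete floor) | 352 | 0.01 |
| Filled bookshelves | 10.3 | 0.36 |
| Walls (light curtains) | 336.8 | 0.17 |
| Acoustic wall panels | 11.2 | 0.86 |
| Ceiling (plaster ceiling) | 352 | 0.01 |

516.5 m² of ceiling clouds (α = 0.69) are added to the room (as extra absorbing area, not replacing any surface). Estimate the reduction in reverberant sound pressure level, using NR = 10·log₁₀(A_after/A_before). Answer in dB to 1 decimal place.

7.2 dB

Total absorption A_before = 21.7·0.29 + 352·0.01 + 10.3·0.36 + 336.8·0.17 + 11.2·0.86 + 352·0.01
  = 6.293 + 3.520 + 3.708 + 57.256 + 9.632 + 3.520 = 83.929 m² sabins.
Added absorption = 516.5 × 0.69 = 356.385 sabins.
A_after = 83.929 + 356.385 = 440.314 sabins.
Reduction = 10 log₁₀(A_after/A_before) = 10 log₁₀(5.2463) = 7.2 dB.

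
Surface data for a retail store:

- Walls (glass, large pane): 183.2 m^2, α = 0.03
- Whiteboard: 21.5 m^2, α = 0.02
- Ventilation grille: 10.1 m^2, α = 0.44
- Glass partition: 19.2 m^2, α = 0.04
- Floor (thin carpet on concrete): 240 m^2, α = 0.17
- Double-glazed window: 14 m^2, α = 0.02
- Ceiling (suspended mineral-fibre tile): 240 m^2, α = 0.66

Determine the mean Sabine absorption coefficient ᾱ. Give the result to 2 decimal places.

0.29

Total surface area S = 728.0 m^2.
A = 183.2·0.03 + 21.5·0.02 + 10.1·0.44 + 19.2·0.04 + 240·0.17 + 14·0.02 + 240·0.66 = 210.618 sabins.
ᾱ = A/S = 0.29.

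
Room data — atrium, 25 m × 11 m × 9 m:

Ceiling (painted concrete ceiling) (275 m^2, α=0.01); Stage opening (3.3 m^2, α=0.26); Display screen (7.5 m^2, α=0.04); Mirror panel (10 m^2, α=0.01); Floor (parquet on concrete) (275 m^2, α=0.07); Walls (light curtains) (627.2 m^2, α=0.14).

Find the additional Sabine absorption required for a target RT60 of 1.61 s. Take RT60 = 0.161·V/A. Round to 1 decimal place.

Equivalent absorption area: A₁ = 275·0.01 + 3.3·0.26 + 7.5·0.04 + 10·0.01 + 275·0.07 + 627.2·0.14 = 111.066 m^2.
Target A₂ = 0.161·2475/1.61 = 247.500 sabins (V = 2475 m³).
Shortfall: 247.500 − 111.066 = 136.4 sabins.

136.4 sabins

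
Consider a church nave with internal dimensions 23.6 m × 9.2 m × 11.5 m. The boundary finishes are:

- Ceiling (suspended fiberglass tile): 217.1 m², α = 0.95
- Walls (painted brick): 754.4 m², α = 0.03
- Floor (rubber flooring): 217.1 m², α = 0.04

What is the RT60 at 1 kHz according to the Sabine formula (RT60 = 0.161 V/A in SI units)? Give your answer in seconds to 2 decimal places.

A = Σ Sᵢαᵢ = 217.1×0.95 + 754.4×0.03 + 217.1×0.04 = 237.561 sabins.
Room volume: 2496.88 m³.
T = 0.161 V/A = 0.161·2496.88/237.561 = 1.69 s.

1.69 s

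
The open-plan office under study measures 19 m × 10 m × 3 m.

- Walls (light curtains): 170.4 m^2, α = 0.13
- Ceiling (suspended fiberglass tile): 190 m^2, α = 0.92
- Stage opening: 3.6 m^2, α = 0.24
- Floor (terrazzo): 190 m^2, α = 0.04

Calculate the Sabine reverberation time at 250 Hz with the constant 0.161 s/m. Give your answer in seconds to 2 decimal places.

0.45 s

Equivalent absorption area: A = 170.4·0.13 + 190·0.92 + 3.6·0.24 + 190·0.04 = 205.416 m^2.
V = 19·10·3 = 570 m³.
Sabine: RT60 = 0.161 × 570 / 205.416 = 0.45 s.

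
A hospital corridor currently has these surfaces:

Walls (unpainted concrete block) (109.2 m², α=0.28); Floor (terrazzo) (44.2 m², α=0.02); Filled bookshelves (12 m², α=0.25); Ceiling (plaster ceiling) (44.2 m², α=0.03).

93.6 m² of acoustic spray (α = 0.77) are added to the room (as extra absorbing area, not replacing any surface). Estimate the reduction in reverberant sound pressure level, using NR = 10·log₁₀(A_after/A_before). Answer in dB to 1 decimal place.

A_before = Σ Sᵢαᵢ = 109.2*0.28 + 44.2*0.02 + 12*0.25 + 44.2*0.03 = 35.786 sabins.
Treatment contributes 93.6·0.77 = 72.072 sabins.
New total A_after = 107.858 sabins.
NR = 10·log₁₀(107.858/35.786) = 4.8 dB.

4.8 dB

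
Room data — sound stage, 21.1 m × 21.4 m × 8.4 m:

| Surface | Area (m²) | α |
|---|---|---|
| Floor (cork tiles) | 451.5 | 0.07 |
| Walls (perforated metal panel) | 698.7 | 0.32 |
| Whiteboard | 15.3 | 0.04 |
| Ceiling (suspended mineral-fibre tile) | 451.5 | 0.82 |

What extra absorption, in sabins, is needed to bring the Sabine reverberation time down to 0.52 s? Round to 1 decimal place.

548.3 sabins

Equivalent absorption area: A₁ = 451.5×0.07 + 698.7×0.32 + 15.3×0.04 + 451.5×0.82 = 626.031 m².
For T = 0.52 s, need A₂ = 0.161·V/T = 0.161·3792.936/0.52 = 1174.351 sabins.
Shortfall: 1174.351 − 626.031 = 548.3 sabins.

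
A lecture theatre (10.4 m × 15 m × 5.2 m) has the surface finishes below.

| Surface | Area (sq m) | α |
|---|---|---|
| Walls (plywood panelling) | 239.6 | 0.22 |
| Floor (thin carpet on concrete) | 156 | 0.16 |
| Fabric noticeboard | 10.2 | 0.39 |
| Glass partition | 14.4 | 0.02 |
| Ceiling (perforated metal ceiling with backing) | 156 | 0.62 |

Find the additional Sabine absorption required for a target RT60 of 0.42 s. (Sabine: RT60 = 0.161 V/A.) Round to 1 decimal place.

Total absorption A₁ = 239.6*0.22 + 156*0.16 + 10.2*0.39 + 14.4*0.02 + 156*0.62
  = 52.712 + 24.960 + 3.978 + 0.288 + 96.720 = 178.658 sq m sabins.
Target A₂ = 0.161·811.2/0.42 = 310.960 sabins (V = 811.2 m³).
Shortfall: 310.960 − 178.658 = 132.3 sabins.

132.3 sabins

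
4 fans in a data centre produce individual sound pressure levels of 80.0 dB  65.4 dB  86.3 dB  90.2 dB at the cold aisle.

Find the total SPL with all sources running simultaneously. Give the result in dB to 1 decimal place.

Σ 10^(Lᵢ/10) = 1.577e+09.
Back to dB: 10·log₁₀ Σ = 92.0 dB.

92.0 dB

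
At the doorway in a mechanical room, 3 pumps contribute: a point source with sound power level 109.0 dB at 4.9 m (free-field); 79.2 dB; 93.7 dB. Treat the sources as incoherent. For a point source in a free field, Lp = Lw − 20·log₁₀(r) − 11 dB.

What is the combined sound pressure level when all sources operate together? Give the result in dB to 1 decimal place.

Source at 4.9 m: Lp = 109.0 − 20·log₁₀(4.9) − 11 = 84.2 dB.
Sum in the linear (power) domain: Σ 10^(Lᵢ/10) = 10^(84.2/10) + 10^(79.2/10) + 10^(93.7/10) = 2.69e+09.
Back to dB: 10·log₁₀ Σ = 94.3 dB.

94.3 dB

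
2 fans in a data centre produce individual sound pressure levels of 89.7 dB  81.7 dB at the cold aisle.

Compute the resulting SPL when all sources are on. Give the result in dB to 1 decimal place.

Sum in the linear (power) domain: Σ 10^(Lᵢ/10) = 10^(89.7/10) + 10^(81.7/10) = 1.081e+09.
Combined level = 10 log₁₀(1.081e+09) = 90.3 dB.

90.3 dB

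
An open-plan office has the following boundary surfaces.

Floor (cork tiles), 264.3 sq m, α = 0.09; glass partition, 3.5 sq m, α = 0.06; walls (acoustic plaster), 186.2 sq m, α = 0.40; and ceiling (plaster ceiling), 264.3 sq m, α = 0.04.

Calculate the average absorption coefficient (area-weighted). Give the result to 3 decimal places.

0.152

Total surface area S = 718.3 sq m.
A = 264.3*0.09 + 3.5*0.06 + 186.2*0.40 + 264.3*0.04 = 109.049 sabins.
ᾱ = A/S = 0.152.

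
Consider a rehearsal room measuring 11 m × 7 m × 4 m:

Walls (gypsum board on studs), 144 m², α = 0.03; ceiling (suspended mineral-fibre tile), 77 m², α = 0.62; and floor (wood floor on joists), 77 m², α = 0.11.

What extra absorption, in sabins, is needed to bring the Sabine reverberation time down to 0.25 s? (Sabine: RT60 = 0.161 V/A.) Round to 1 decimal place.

137.8 sabins

A₁ = Σ Sᵢαᵢ = 144*0.03 + 77*0.62 + 77*0.11 = 60.530 sabins.
V = 308 m³. Required absorption A₂ = 0.161 × 308 / 0.25 = 198.352 sabins.
Additional absorption ΔA = 198.352 − 60.530 = 137.8 sabins.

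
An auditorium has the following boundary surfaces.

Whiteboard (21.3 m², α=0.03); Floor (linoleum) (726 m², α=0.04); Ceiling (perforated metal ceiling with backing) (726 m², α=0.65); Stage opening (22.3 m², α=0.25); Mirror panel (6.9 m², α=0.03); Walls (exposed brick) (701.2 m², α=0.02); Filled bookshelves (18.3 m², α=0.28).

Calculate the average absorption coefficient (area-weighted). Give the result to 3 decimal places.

S = Σ Sᵢ = 21.3 + 726 + 726 + 22.3 + 6.9 + 701.2 + 18.3 = 2222.0 m².
A = 21.3·0.03 + 726·0.04 + 726·0.65 + 22.3·0.25 + 6.9·0.03 + 701.2·0.02 + 18.3·0.28 = 526.509 sabins.
ᾱ = 526.509 / 2222.0 = 0.237.

0.237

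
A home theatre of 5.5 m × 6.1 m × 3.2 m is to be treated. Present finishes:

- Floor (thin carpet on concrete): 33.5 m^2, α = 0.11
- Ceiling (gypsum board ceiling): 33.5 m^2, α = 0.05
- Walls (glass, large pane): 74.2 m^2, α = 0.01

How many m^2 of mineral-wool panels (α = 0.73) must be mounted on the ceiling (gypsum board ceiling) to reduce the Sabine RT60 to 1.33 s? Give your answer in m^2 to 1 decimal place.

A₁ = Σ Sᵢαᵢ = 33.5·0.11 + 33.5·0.05 + 74.2·0.01 = 6.102 sabins.
V = 107.36 m³. Target absorption A₂ = 0.161 × 107.36 / 1.33 = 12.996 sabins.
Absorption to add: 12.996 − 6.102 = 6.894 sabins.
Net gain per m^2: Δα = 0.73 − 0.05 = 0.68.
Panel area = 6.894 / 0.68 = 10.1 m^2.

10.1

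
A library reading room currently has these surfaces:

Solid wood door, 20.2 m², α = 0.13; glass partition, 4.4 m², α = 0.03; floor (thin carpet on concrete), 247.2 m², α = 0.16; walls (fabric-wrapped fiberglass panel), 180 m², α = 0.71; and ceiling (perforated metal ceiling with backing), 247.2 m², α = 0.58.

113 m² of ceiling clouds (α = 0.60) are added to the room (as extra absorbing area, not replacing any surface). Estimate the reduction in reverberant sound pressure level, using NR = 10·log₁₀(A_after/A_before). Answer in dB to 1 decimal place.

0.9 dB

A_before = Σ Sᵢαᵢ = 20.2·0.13 + 4.4·0.03 + 247.2·0.16 + 180·0.71 + 247.2·0.58 = 313.486 sabins.
Treatment contributes 113·0.60 = 67.800 sabins.
New total A_after = 381.286 sabins.
Reduction = 10 log₁₀(A_after/A_before) = 10 log₁₀(1.2163) = 0.9 dB.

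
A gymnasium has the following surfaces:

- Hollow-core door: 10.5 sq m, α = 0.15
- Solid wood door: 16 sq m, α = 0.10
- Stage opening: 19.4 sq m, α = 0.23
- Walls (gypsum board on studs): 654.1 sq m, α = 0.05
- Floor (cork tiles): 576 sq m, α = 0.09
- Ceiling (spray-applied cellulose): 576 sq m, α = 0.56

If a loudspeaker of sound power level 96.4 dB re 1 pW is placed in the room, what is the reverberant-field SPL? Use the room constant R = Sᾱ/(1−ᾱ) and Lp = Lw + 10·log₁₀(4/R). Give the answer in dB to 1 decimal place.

75.1 dB

Σ(Sᵢαᵢ) = 10.5·0.15 + 16·0.10 + 19.4·0.23 + 654.1·0.05 + 576·0.09 + 576·0.56 = 414.742; total area S = 1852.0 sq m.
ᾱ = 0.2239, so room constant R = A/(1−ᾱ) = 534.392 sq m.
Lp = Lw + 10 log₁₀(4/R) = 96.4 -21.26 = 75.1 dB.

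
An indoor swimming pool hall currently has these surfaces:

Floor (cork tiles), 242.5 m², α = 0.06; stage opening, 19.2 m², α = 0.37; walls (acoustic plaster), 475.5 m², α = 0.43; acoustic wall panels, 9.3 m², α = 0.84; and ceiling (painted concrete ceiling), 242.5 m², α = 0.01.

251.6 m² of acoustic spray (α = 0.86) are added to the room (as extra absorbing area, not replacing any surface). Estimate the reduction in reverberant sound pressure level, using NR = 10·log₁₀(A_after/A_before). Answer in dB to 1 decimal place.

Summing Sᵢαᵢ: 14.550 + 7.104 + 204.465 + 7.812 + 2.425 → A_before = 236.356 sabins.
Added absorption = 251.6 × 0.86 = 216.376 sabins.
New total A_after = 452.732 sabins.
Reduction = 10 log₁₀(A_after/A_before) = 10 log₁₀(1.9155) = 2.8 dB.

2.8 dB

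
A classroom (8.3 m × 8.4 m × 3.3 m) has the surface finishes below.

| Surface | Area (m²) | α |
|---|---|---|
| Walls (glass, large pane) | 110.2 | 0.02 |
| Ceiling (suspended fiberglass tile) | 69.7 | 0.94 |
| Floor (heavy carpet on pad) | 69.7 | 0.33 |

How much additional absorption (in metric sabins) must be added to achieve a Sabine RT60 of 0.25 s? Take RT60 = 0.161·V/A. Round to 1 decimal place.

Summing Sᵢαᵢ: 2.204 + 65.518 + 23.001 → A₁ = 90.723 sabins.
For T = 0.25 s, need A₂ = 0.161·V/T = 0.161·230.076/0.25 = 148.169 sabins.
ΔA = A₂ − A₁ = 148.169 − 90.723 = 57.4 sabins.

57.4 sabins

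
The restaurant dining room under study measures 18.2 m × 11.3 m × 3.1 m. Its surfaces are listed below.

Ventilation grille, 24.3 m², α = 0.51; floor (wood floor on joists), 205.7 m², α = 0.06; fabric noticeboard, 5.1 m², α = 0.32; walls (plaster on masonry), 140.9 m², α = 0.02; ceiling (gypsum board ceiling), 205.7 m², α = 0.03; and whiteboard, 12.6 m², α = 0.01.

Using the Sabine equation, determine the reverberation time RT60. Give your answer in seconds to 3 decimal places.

2.893 s

Equivalent absorption area: A = 24.3*0.51 + 205.7*0.06 + 5.1*0.32 + 140.9*0.02 + 205.7*0.03 + 12.6*0.01 = 35.482 m².
Room volume: 637.546 m³.
RT60 = 0.161 · V / A = 0.161 × 637.546 / 35.482 = 2.893 s.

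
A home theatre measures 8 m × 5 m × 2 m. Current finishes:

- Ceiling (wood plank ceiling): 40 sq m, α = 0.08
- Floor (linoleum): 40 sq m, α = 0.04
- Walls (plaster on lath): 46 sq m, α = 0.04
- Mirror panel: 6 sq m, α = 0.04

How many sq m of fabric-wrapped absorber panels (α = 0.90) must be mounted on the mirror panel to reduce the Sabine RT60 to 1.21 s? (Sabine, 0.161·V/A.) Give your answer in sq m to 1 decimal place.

4.4

Total absorption A₁ = 40×0.08 + 40×0.04 + 46×0.04 + 6×0.04
  = 3.200 + 1.600 + 1.840 + 0.240 = 6.880 sq m sabins.
Required A₂ = 0.161·80/1.21 = 10.645 sabins.
ΔA needed = 10.645 − 6.880 = 3.765 sabins.
Net gain per sq m: Δα = 0.90 − 0.04 = 0.86.
Area = ΔA/Δα = 3.765/0.86 = 4.4 sq m.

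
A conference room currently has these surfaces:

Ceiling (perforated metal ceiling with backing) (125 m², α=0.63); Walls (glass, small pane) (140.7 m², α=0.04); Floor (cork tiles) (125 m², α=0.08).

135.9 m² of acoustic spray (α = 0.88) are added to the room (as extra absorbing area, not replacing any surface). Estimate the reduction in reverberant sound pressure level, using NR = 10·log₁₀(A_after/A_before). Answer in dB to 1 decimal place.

3.6 dB

Summing Sᵢαᵢ: 78.750 + 5.628 + 10.000 → A_before = 94.378 sabins.
Added absorption = 135.9 × 0.88 = 119.592 sabins.
A_after = 94.378 + 119.592 = 213.970 sabins.
NR = 10·log₁₀(213.970/94.378) = 3.6 dB.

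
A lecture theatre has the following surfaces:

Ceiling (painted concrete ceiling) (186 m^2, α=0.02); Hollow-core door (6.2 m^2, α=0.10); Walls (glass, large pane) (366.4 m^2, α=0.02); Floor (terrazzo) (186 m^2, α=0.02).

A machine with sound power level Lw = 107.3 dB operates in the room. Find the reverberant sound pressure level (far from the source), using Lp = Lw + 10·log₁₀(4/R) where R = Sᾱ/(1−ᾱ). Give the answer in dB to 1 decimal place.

Σ(Sᵢαᵢ) = 186×0.02 + 6.2×0.10 + 366.4×0.02 + 186×0.02 = 15.388; total area S = 744.6 m^2.
ᾱ = 0.0207, so room constant R = A/(1−ᾱ) = 15.713 m^2.
Lp = Lw + 10 log₁₀(4/R) = 107.3 -5.94 = 101.4 dB.

101.4 dB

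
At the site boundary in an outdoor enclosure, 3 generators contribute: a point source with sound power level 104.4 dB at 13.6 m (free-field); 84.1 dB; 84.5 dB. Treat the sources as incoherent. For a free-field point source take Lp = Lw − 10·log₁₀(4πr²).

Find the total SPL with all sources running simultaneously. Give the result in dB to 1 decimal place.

Source at 13.6 m: Lp = 104.4 − 10·log₁₀(4π·13.6²) = 104.4 − 10·log₁₀(2324.276) = 70.7 dB.
Sum in the linear (power) domain: Σ 10^(Lᵢ/10) = 10^(70.7/10) + 10^(84.1/10) + 10^(84.5/10) = 5.506e+08.
L_total = 10·log₁₀(5.506e+08) = 87.4 dB.

87.4 dB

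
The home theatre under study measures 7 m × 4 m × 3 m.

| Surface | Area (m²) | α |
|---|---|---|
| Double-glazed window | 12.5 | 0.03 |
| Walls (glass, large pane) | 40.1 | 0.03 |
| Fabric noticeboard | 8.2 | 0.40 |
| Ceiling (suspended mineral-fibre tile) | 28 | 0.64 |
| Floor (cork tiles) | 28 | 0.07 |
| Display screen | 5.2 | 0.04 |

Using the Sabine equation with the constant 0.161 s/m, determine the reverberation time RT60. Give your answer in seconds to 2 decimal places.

0.54 sec

Total absorption A = 12.5×0.03 + 40.1×0.03 + 8.2×0.40 + 28×0.64 + 28×0.07 + 5.2×0.04
  = 0.375 + 1.203 + 3.280 + 17.920 + 1.960 + 0.208 = 24.946 m² sabins.
V = 7·4·3 = 84 m³.
T = 0.161 V/A = 0.161·84/24.946 = 0.54 s.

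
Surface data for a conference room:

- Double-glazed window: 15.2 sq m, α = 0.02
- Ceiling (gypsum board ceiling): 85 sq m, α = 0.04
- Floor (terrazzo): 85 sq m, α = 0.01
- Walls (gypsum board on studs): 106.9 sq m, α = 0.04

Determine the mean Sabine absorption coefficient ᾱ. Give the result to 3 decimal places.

Total surface area S = 292.1 sq m.
Σ(Sᵢαᵢ) = 15.2*0.02 + 85*0.04 + 85*0.01 + 106.9*0.04 = 8.830.
ᾱ = A/S = 0.030.

0.030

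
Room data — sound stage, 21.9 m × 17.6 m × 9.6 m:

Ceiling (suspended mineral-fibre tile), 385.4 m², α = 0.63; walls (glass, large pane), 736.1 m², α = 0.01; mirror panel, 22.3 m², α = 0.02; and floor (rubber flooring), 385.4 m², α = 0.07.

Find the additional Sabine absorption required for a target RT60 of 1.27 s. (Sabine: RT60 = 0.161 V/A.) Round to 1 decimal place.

Equivalent absorption area: A₁ = 385.4×0.63 + 736.1×0.01 + 22.3×0.02 + 385.4×0.07 = 277.587 m².
Target A₂ = 0.161·3700.224/1.27 = 469.084 sabins (V = 3700.224 m³).
Additional absorption ΔA = 469.084 − 277.587 = 191.5 sabins.

191.5 sabins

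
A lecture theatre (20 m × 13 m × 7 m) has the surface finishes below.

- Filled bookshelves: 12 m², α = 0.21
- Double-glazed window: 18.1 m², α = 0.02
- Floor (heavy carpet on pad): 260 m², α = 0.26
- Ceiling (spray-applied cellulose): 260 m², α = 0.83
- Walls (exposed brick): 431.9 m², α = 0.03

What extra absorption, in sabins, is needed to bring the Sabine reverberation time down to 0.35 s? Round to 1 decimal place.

A₁ = Σ Sᵢαᵢ = 12·0.21 + 18.1·0.02 + 260·0.26 + 260·0.83 + 431.9·0.03 = 299.239 sabins.
For T = 0.35 s, need A₂ = 0.161·V/T = 0.161·1820/0.35 = 837.200 sabins.
Additional absorption ΔA = 837.200 − 299.239 = 538.0 sabins.

538.0 sabins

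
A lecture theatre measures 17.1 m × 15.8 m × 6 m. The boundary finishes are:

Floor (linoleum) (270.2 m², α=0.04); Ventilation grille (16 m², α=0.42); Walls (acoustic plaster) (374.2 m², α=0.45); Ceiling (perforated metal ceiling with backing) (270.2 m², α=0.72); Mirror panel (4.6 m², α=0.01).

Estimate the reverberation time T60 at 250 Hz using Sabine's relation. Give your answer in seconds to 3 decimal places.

0.686 seconds

A = Σ Sᵢαᵢ = 270.2*0.04 + 16*0.42 + 374.2*0.45 + 270.2*0.72 + 4.6*0.01 = 380.508 sabins.
V = 17.1·15.8·6 = 1621.08 m³.
T = 0.161 V/A = 0.161·1621.08/380.508 = 0.686 s.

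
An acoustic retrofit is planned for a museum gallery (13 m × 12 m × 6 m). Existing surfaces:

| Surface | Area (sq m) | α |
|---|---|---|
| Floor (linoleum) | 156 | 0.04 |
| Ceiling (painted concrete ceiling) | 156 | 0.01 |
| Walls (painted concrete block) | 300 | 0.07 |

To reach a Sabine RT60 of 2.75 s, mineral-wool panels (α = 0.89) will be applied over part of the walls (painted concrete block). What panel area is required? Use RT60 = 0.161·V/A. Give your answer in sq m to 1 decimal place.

31.7

A₁ = Σ Sᵢαᵢ = 156·0.04 + 156·0.01 + 300·0.07 = 28.800 sabins.
Required A₂ = 0.161·936/2.75 = 54.799 sabins.
ΔA needed = 54.799 − 28.800 = 25.999 sabins.
Each sq m of panel replacing the walls (painted concrete block) adds (0.89 − 0.07) = 0.82 sabins.
Area = ΔA/Δα = 25.999/0.82 = 31.7 sq m.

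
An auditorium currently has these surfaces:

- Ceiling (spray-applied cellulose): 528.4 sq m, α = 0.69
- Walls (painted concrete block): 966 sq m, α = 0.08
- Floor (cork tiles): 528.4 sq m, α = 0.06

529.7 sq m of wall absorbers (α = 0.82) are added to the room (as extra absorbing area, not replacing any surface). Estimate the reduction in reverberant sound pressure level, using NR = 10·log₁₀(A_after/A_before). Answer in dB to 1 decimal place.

2.8 dB

A_before = Σ Sᵢαᵢ = 528.4·0.69 + 966·0.08 + 528.4·0.06 = 473.580 sabins.
Added absorption = 529.7 × 0.82 = 434.354 sabins.
A_after = 473.580 + 434.354 = 907.934 sabins.
NR = 10·log₁₀(907.934/473.580) = 2.8 dB.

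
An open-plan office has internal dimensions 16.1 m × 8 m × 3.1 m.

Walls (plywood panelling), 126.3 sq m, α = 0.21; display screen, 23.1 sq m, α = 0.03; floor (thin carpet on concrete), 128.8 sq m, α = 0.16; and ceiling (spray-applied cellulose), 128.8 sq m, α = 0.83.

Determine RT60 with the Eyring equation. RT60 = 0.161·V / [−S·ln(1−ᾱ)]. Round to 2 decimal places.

0.33 seconds

Total surface area S = 126.3 + 23.1 + 128.8 + 128.8 = 407.0 sq m.
Absorption A = 126.3×0.21 + 23.1×0.03 + 128.8×0.16 + 128.8×0.83 = 154.728 sabins.
Mean coefficient ᾱ = A/S = 0.3802.
−S·ln(1−ᾱ) = −407.0 × ln(1 − 0.3802) = 194.692.
V = 16.1 × 8 × 3.1 = 399.28 m³.
T = 0.161·V/[−S·ln(1−ᾱ)] = 0.161·399.28/194.692 = 0.33 s.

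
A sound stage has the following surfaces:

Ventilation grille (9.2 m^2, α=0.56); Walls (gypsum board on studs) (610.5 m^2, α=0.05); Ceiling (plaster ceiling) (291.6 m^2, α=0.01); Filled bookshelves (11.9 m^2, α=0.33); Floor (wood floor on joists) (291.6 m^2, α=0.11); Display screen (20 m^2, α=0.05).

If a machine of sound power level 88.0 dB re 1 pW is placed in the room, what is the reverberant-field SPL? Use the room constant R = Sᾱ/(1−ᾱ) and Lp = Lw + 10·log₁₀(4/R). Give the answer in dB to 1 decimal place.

75.0 dB

Σ(Sᵢαᵢ) = 9.2·0.56 + 610.5·0.05 + 291.6·0.01 + 11.9·0.33 + 291.6·0.11 + 20·0.05 = 75.596; total area S = 1234.8 m^2.
ᾱ = 0.0612, so room constant R = A/(1−ᾱ) = 80.524 m^2.
Lp = Lw + 10 log₁₀(4/R) = 88.0 -13.04 = 75.0 dB.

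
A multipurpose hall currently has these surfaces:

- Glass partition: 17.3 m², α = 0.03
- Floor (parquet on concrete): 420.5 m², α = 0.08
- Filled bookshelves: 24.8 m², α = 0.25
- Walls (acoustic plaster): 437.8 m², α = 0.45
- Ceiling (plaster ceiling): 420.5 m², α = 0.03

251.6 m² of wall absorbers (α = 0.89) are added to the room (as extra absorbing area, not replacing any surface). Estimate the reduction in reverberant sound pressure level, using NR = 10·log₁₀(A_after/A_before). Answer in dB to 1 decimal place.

2.8 dB

Total absorption A_before = 17.3*0.03 + 420.5*0.08 + 24.8*0.25 + 437.8*0.45 + 420.5*0.03
  = 0.519 + 33.640 + 6.200 + 197.010 + 12.615 = 249.984 m² sabins.
Treatment contributes 251.6·0.89 = 223.924 sabins.
A_after = 249.984 + 223.924 = 473.908 sabins.
NR = 10·log₁₀(473.908/249.984) = 2.8 dB.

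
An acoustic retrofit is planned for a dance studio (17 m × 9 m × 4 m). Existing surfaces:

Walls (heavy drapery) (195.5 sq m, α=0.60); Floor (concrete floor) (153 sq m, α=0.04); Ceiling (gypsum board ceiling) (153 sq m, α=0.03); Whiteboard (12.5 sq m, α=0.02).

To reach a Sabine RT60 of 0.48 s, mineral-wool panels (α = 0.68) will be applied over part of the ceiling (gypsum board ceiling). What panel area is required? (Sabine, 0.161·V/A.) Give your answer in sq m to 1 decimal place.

Total absorption A₁ = 195.5×0.60 + 153×0.04 + 153×0.03 + 12.5×0.02
  = 117.300 + 6.120 + 4.590 + 0.250 = 128.260 sq m sabins.
Required A₂ = 0.161·612/0.48 = 205.275 sabins.
ΔA needed = 205.275 − 128.260 = 77.015 sabins.
Each sq m of panel replacing the ceiling (gypsum board ceiling) adds (0.68 − 0.03) = 0.65 sabins.
Area = ΔA/Δα = 77.015/0.65 = 118.5 sq m.

118.5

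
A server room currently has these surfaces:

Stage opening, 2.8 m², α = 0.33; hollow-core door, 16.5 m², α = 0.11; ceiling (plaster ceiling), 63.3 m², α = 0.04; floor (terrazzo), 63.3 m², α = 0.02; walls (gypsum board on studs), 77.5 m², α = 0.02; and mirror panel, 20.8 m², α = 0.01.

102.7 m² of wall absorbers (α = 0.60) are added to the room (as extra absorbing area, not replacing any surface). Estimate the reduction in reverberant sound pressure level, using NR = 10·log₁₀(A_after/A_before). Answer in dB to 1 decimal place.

Total absorption A_before = 2.8*0.33 + 16.5*0.11 + 63.3*0.04 + 63.3*0.02 + 77.5*0.02 + 20.8*0.01
  = 0.924 + 1.815 + 2.532 + 1.266 + 1.550 + 0.208 = 8.295 m² sabins.
Added absorption = 102.7 × 0.60 = 61.620 sabins.
A_after = 8.295 + 61.620 = 69.915 sabins.
NR = 10·log₁₀(69.915/8.295) = 9.3 dB.

9.3 dB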